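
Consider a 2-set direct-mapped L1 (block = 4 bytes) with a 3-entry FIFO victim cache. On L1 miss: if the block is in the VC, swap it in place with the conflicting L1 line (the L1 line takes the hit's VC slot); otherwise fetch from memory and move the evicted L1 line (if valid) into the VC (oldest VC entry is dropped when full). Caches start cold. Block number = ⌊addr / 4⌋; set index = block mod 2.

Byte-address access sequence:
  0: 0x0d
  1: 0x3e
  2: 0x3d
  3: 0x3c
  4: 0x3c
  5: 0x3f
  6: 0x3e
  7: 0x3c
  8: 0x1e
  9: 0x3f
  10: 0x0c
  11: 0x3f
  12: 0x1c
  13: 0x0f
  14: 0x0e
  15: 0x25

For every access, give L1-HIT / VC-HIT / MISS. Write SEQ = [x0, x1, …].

#0 0xd→b3/s1 MISS; vc=[]
#1 0x3e→b15/s1 MISS; vc=[3]
#2 0x3d→b15/s1 L1-HIT; vc=[3]
#3 0x3c→b15/s1 L1-HIT; vc=[3]
#4 0x3c→b15/s1 L1-HIT; vc=[3]
#5 0x3f→b15/s1 L1-HIT; vc=[3]
#6 0x3e→b15/s1 L1-HIT; vc=[3]
#7 0x3c→b15/s1 L1-HIT; vc=[3]
#8 0x1e→b7/s1 MISS; vc=[3,15]
#9 0x3f→b15/s1 VC-HIT; vc=[3,7]
#10 0xc→b3/s1 VC-HIT; vc=[15,7]
#11 0x3f→b15/s1 VC-HIT; vc=[3,7]
#12 0x1c→b7/s1 VC-HIT; vc=[3,15]
#13 0xf→b3/s1 VC-HIT; vc=[7,15]
#14 0xe→b3/s1 L1-HIT; vc=[7,15]
#15 0x25→b9/s1 MISS; vc=[7,15,3]

SEQ = [MISS, MISS, L1-HIT, L1-HIT, L1-HIT, L1-HIT, L1-HIT, L1-HIT, MISS, VC-HIT, VC-HIT, VC-HIT, VC-HIT, VC-HIT, L1-HIT, MISS]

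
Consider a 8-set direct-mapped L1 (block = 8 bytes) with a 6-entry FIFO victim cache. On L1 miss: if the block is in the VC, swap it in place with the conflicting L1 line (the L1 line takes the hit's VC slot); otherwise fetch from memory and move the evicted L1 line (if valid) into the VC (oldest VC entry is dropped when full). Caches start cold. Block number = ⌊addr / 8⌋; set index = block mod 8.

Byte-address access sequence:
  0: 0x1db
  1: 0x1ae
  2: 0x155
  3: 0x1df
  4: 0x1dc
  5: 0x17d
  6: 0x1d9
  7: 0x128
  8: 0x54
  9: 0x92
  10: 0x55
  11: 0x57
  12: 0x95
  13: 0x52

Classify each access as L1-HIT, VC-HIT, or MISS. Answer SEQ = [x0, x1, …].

SEQ = [MISS, MISS, MISS, L1-HIT, L1-HIT, MISS, L1-HIT, MISS, MISS, MISS, VC-HIT, L1-HIT, VC-HIT, VC-HIT]

#0 0x1db→b59/s3 MISS; vc=[]
#1 0x1ae→b53/s5 MISS; vc=[]
#2 0x155→b42/s2 MISS; vc=[]
#3 0x1df→b59/s3 L1-HIT; vc=[]
#4 0x1dc→b59/s3 L1-HIT; vc=[]
#5 0x17d→b47/s7 MISS; vc=[]
#6 0x1d9→b59/s3 L1-HIT; vc=[]
#7 0x128→b37/s5 MISS; vc=[53]
#8 0x54→b10/s2 MISS; vc=[53,42]
#9 0x92→b18/s2 MISS; vc=[53,42,10]
#10 0x55→b10/s2 VC-HIT; vc=[53,42,18]
#11 0x57→b10/s2 L1-HIT; vc=[53,42,18]
#12 0x95→b18/s2 VC-HIT; vc=[53,42,10]
#13 0x52→b10/s2 VC-HIT; vc=[53,42,18]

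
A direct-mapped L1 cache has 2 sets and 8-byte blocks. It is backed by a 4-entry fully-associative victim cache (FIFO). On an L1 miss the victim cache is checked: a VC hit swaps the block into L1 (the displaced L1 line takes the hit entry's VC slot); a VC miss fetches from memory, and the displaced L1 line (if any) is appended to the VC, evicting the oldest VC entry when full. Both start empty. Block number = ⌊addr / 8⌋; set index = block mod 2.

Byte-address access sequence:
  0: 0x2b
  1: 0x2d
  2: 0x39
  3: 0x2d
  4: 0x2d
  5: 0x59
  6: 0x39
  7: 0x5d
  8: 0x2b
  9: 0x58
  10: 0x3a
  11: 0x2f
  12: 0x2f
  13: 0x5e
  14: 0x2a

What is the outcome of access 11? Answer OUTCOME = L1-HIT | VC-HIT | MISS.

OUTCOME = VC-HIT

0: 0x2b (blk 5, set 1) → MISS  vc=[]
1: 0x2d (blk 5, set 1) → L1-HIT  vc=[]
2: 0x39 (blk 7, set 1) → MISS  vc=[5]
3: 0x2d (blk 5, set 1) → VC-HIT  vc=[7]
4: 0x2d (blk 5, set 1) → L1-HIT  vc=[7]
5: 0x59 (blk 11, set 1) → MISS  vc=[7, 5]
6: 0x39 (blk 7, set 1) → VC-HIT  vc=[11, 5]
7: 0x5d (blk 11, set 1) → VC-HIT  vc=[7, 5]
8: 0x2b (blk 5, set 1) → VC-HIT  vc=[7, 11]
9: 0x58 (blk 11, set 1) → VC-HIT  vc=[7, 5]
10: 0x3a (blk 7, set 1) → VC-HIT  vc=[11, 5]
11: 0x2f (blk 5, set 1) → VC-HIT  vc=[11, 7]
12: 0x2f (blk 5, set 1) → L1-HIT  vc=[11, 7]
13: 0x5e (blk 11, set 1) → VC-HIT  vc=[5, 7]
14: 0x2a (blk 5, set 1) → VC-HIT  vc=[11, 7]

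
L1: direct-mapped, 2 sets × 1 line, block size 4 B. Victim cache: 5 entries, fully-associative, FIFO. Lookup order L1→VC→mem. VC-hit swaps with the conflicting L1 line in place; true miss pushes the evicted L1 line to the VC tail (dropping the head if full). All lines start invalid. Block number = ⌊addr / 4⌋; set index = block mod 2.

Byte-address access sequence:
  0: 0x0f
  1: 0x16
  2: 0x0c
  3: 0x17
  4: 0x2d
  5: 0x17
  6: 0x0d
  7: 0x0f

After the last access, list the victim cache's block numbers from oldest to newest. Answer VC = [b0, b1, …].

#0 0xf→b3/s1 MISS; vc=[]
#1 0x16→b5/s1 MISS; vc=[3]
#2 0xc→b3/s1 VC-HIT; vc=[5]
#3 0x17→b5/s1 VC-HIT; vc=[3]
#4 0x2d→b11/s1 MISS; vc=[3,5]
#5 0x17→b5/s1 VC-HIT; vc=[3,11]
#6 0xd→b3/s1 VC-HIT; vc=[5,11]
#7 0xf→b3/s1 L1-HIT; vc=[5,11]

VC = [5, 11]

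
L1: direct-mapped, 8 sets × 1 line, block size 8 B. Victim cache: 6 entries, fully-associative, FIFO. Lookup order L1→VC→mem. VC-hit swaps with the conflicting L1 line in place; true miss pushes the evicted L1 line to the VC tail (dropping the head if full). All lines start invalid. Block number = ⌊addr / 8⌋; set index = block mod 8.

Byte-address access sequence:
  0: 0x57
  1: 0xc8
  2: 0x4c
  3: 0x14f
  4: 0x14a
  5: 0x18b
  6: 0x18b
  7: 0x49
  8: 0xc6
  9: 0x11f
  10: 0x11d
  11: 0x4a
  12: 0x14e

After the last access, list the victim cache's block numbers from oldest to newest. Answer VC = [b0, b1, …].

0: 0x57 (blk 10, set 2) → MISS  vc=[]
1: 0xc8 (blk 25, set 1) → MISS  vc=[]
2: 0x4c (blk 9, set 1) → MISS  vc=[25]
3: 0x14f (blk 41, set 1) → MISS  vc=[25, 9]
4: 0x14a (blk 41, set 1) → L1-HIT  vc=[25, 9]
5: 0x18b (blk 49, set 1) → MISS  vc=[25, 9, 41]
6: 0x18b (blk 49, set 1) → L1-HIT  vc=[25, 9, 41]
7: 0x49 (blk 9, set 1) → VC-HIT  vc=[25, 49, 41]
8: 0xc6 (blk 24, set 0) → MISS  vc=[25, 49, 41]
9: 0x11f (blk 35, set 3) → MISS  vc=[25, 49, 41]
10: 0x11d (blk 35, set 3) → L1-HIT  vc=[25, 49, 41]
11: 0x4a (blk 9, set 1) → L1-HIT  vc=[25, 49, 41]
12: 0x14e (blk 41, set 1) → VC-HIT  vc=[25, 49, 9]

VC = [25, 49, 9]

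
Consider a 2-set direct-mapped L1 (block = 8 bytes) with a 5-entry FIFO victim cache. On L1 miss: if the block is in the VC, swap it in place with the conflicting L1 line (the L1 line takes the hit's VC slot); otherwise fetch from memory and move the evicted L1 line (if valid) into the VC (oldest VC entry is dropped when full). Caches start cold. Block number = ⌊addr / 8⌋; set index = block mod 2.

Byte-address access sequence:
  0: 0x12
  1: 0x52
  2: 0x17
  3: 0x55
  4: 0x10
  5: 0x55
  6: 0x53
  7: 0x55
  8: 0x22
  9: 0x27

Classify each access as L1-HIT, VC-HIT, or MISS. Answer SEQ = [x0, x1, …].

0: 0x12 (blk 2, set 0) → MISS  vc=[]
1: 0x52 (blk 10, set 0) → MISS  vc=[2]
2: 0x17 (blk 2, set 0) → VC-HIT  vc=[10]
3: 0x55 (blk 10, set 0) → VC-HIT  vc=[2]
4: 0x10 (blk 2, set 0) → VC-HIT  vc=[10]
5: 0x55 (blk 10, set 0) → VC-HIT  vc=[2]
6: 0x53 (blk 10, set 0) → L1-HIT  vc=[2]
7: 0x55 (blk 10, set 0) → L1-HIT  vc=[2]
8: 0x22 (blk 4, set 0) → MISS  vc=[2, 10]
9: 0x27 (blk 4, set 0) → L1-HIT  vc=[2, 10]

SEQ = [MISS, MISS, VC-HIT, VC-HIT, VC-HIT, VC-HIT, L1-HIT, L1-HIT, MISS, L1-HIT]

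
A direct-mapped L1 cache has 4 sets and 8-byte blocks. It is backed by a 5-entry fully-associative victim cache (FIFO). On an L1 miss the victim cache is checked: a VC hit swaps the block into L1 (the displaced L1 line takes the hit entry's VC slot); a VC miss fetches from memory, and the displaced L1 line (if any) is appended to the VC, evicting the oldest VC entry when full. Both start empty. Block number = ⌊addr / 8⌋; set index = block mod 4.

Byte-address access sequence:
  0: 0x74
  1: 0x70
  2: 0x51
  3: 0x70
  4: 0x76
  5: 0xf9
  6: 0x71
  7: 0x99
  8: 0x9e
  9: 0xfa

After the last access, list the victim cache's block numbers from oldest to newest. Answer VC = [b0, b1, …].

VC = [10, 19]

0: 0x74 (blk 14, set 2) → MISS  vc=[]
1: 0x70 (blk 14, set 2) → L1-HIT  vc=[]
2: 0x51 (blk 10, set 2) → MISS  vc=[14]
3: 0x70 (blk 14, set 2) → VC-HIT  vc=[10]
4: 0x76 (blk 14, set 2) → L1-HIT  vc=[10]
5: 0xf9 (blk 31, set 3) → MISS  vc=[10]
6: 0x71 (blk 14, set 2) → L1-HIT  vc=[10]
7: 0x99 (blk 19, set 3) → MISS  vc=[10, 31]
8: 0x9e (blk 19, set 3) → L1-HIT  vc=[10, 31]
9: 0xfa (blk 31, set 3) → VC-HIT  vc=[10, 19]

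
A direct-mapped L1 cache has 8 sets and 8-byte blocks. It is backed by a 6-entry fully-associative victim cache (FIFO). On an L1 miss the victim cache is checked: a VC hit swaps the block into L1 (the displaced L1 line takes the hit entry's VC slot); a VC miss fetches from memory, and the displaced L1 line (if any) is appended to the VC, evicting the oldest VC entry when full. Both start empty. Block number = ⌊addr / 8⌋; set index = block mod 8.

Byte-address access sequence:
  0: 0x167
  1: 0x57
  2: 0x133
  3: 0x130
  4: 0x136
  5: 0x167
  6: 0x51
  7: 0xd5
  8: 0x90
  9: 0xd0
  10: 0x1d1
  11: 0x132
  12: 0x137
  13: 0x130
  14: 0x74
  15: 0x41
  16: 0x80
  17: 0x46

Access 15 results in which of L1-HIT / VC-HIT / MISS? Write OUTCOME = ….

  [0] addr=0x167 blk=44 s=4: MISS | VC []
  [1] addr=0x57 blk=10 s=2: MISS | VC []
  [2] addr=0x133 blk=38 s=6: MISS | VC []
  [3] addr=0x130 blk=38 s=6: L1-HIT | VC []
  [4] addr=0x136 blk=38 s=6: L1-HIT | VC []
  [5] addr=0x167 blk=44 s=4: L1-HIT | VC []
  [6] addr=0x51 blk=10 s=2: L1-HIT | VC []
  [7] addr=0xd5 blk=26 s=2: MISS | VC [10]
  [8] addr=0x90 blk=18 s=2: MISS | VC [10, 26]
  [9] addr=0xd0 blk=26 s=2: VC-HIT | VC [10, 18]
  [10] addr=0x1d1 blk=58 s=2: MISS | VC [10, 18, 26]
  [11] addr=0x132 blk=38 s=6: L1-HIT | VC [10, 18, 26]
  [12] addr=0x137 blk=38 s=6: L1-HIT | VC [10, 18, 26]
  [13] addr=0x130 blk=38 s=6: L1-HIT | VC [10, 18, 26]
  [14] addr=0x74 blk=14 s=6: MISS | VC [10, 18, 26, 38]
  [15] addr=0x41 blk=8 s=0: MISS | VC [10, 18, 26, 38]
  [16] addr=0x80 blk=16 s=0: MISS | VC [10, 18, 26, 38, 8]
  [17] addr=0x46 blk=8 s=0: VC-HIT | VC [10, 18, 26, 38, 16]

OUTCOME = MISS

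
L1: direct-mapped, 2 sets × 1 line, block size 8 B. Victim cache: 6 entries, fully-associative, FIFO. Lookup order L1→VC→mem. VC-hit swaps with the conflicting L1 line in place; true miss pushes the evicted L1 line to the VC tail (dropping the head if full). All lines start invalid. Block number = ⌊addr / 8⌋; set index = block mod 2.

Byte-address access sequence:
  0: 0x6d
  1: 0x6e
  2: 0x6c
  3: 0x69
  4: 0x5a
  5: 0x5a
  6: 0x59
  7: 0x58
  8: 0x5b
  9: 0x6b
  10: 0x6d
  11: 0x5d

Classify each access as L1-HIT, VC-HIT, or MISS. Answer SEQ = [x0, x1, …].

  [0] addr=0x6d blk=13 s=1: MISS | VC []
  [1] addr=0x6e blk=13 s=1: L1-HIT | VC []
  [2] addr=0x6c blk=13 s=1: L1-HIT | VC []
  [3] addr=0x69 blk=13 s=1: L1-HIT | VC []
  [4] addr=0x5a blk=11 s=1: MISS | VC [13]
  [5] addr=0x5a blk=11 s=1: L1-HIT | VC [13]
  [6] addr=0x59 blk=11 s=1: L1-HIT | VC [13]
  [7] addr=0x58 blk=11 s=1: L1-HIT | VC [13]
  [8] addr=0x5b blk=11 s=1: L1-HIT | VC [13]
  [9] addr=0x6b blk=13 s=1: VC-HIT | VC [11]
  [10] addr=0x6d blk=13 s=1: L1-HIT | VC [11]
  [11] addr=0x5d blk=11 s=1: VC-HIT | VC [13]

SEQ = [MISS, L1-HIT, L1-HIT, L1-HIT, MISS, L1-HIT, L1-HIT, L1-HIT, L1-HIT, VC-HIT, L1-HIT, VC-HIT]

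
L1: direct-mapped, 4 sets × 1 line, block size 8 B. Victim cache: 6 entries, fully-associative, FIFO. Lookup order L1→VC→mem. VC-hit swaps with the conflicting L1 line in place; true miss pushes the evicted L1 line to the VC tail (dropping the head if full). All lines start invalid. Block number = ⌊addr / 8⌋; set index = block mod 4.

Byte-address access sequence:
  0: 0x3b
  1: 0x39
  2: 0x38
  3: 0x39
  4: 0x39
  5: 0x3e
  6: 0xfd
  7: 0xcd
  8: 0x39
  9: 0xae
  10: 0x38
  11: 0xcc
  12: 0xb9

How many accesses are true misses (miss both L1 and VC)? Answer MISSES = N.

#0 0x3b→b7/s3 MISS; vc=[]
#1 0x39→b7/s3 L1-HIT; vc=[]
#2 0x38→b7/s3 L1-HIT; vc=[]
#3 0x39→b7/s3 L1-HIT; vc=[]
#4 0x39→b7/s3 L1-HIT; vc=[]
#5 0x3e→b7/s3 L1-HIT; vc=[]
#6 0xfd→b31/s3 MISS; vc=[7]
#7 0xcd→b25/s1 MISS; vc=[7]
#8 0x39→b7/s3 VC-HIT; vc=[31]
#9 0xae→b21/s1 MISS; vc=[31,25]
#10 0x38→b7/s3 L1-HIT; vc=[31,25]
#11 0xcc→b25/s1 VC-HIT; vc=[31,21]
#12 0xb9→b23/s3 MISS; vc=[31,21,7]

MISSES = 5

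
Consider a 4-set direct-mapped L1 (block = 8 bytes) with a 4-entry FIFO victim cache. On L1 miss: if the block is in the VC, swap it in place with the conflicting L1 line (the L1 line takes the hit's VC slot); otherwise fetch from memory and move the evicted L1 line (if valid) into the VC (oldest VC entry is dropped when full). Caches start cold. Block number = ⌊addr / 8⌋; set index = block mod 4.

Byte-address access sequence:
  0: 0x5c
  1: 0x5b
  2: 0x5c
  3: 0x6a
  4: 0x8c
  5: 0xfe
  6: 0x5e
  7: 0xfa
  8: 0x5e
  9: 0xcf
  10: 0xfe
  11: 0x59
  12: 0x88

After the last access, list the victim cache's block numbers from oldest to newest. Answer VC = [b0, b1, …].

0: 0x5c (blk 11, set 3) → MISS  vc=[]
1: 0x5b (blk 11, set 3) → L1-HIT  vc=[]
2: 0x5c (blk 11, set 3) → L1-HIT  vc=[]
3: 0x6a (blk 13, set 1) → MISS  vc=[]
4: 0x8c (blk 17, set 1) → MISS  vc=[13]
5: 0xfe (blk 31, set 3) → MISS  vc=[13, 11]
6: 0x5e (blk 11, set 3) → VC-HIT  vc=[13, 31]
7: 0xfa (blk 31, set 3) → VC-HIT  vc=[13, 11]
8: 0x5e (blk 11, set 3) → VC-HIT  vc=[13, 31]
9: 0xcf (blk 25, set 1) → MISS  vc=[13, 31, 17]
10: 0xfe (blk 31, set 3) → VC-HIT  vc=[13, 11, 17]
11: 0x59 (blk 11, set 3) → VC-HIT  vc=[13, 31, 17]
12: 0x88 (blk 17, set 1) → VC-HIT  vc=[13, 31, 25]

VC = [13, 31, 25]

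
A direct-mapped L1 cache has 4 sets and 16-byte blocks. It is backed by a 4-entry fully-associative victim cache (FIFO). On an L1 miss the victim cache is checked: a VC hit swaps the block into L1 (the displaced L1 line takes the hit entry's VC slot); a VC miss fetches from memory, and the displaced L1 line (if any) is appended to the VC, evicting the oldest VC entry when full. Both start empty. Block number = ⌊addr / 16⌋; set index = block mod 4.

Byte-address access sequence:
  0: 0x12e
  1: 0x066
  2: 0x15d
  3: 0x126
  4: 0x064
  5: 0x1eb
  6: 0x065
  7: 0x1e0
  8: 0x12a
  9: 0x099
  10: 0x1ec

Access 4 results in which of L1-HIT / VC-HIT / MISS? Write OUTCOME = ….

  [0] addr=0x12e blk=18 s=2: MISS | VC []
  [1] addr=0x66 blk=6 s=2: MISS | VC [18]
  [2] addr=0x15d blk=21 s=1: MISS | VC [18]
  [3] addr=0x126 blk=18 s=2: VC-HIT | VC [6]
  [4] addr=0x64 blk=6 s=2: VC-HIT | VC [18]
  [5] addr=0x1eb blk=30 s=2: MISS | VC [18, 6]
  [6] addr=0x65 blk=6 s=2: VC-HIT | VC [18, 30]
  [7] addr=0x1e0 blk=30 s=2: VC-HIT | VC [18, 6]
  [8] addr=0x12a blk=18 s=2: VC-HIT | VC [30, 6]
  [9] addr=0x99 blk=9 s=1: MISS | VC [30, 6, 21]
  [10] addr=0x1ec blk=30 s=2: VC-HIT | VC [18, 6, 21]

OUTCOME = VC-HIT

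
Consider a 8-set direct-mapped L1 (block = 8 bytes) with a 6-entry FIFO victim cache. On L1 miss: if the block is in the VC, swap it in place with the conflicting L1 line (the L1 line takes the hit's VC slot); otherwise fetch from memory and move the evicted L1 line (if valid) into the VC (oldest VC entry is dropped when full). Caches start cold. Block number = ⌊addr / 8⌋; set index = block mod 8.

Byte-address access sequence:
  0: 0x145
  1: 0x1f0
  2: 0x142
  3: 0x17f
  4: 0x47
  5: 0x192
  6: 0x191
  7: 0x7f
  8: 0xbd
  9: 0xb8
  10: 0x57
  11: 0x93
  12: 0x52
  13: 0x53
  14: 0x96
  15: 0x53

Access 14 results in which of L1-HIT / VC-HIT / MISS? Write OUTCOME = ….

#0 0x145→b40/s0 MISS; vc=[]
#1 0x1f0→b62/s6 MISS; vc=[]
#2 0x142→b40/s0 L1-HIT; vc=[]
#3 0x17f→b47/s7 MISS; vc=[]
#4 0x47→b8/s0 MISS; vc=[40]
#5 0x192→b50/s2 MISS; vc=[40]
#6 0x191→b50/s2 L1-HIT; vc=[40]
#7 0x7f→b15/s7 MISS; vc=[40,47]
#8 0xbd→b23/s7 MISS; vc=[40,47,15]
#9 0xb8→b23/s7 L1-HIT; vc=[40,47,15]
#10 0x57→b10/s2 MISS; vc=[40,47,15,50]
#11 0x93→b18/s2 MISS; vc=[40,47,15,50,10]
#12 0x52→b10/s2 VC-HIT; vc=[40,47,15,50,18]
#13 0x53→b10/s2 L1-HIT; vc=[40,47,15,50,18]
#14 0x96→b18/s2 VC-HIT; vc=[40,47,15,50,10]
#15 0x53→b10/s2 VC-HIT; vc=[40,47,15,50,18]

OUTCOME = VC-HIT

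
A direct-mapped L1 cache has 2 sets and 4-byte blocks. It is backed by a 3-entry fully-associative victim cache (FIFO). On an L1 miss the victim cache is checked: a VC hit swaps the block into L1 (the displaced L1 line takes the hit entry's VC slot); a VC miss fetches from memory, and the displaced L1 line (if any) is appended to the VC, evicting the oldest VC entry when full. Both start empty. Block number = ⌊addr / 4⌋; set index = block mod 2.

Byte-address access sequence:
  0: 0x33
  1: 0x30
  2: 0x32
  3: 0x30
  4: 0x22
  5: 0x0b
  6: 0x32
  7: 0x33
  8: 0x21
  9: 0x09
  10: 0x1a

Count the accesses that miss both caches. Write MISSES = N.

#0 0x33→b12/s0 MISS; vc=[]
#1 0x30→b12/s0 L1-HIT; vc=[]
#2 0x32→b12/s0 L1-HIT; vc=[]
#3 0x30→b12/s0 L1-HIT; vc=[]
#4 0x22→b8/s0 MISS; vc=[12]
#5 0xb→b2/s0 MISS; vc=[12,8]
#6 0x32→b12/s0 VC-HIT; vc=[2,8]
#7 0x33→b12/s0 L1-HIT; vc=[2,8]
#8 0x21→b8/s0 VC-HIT; vc=[2,12]
#9 0x9→b2/s0 VC-HIT; vc=[8,12]
#10 0x1a→b6/s0 MISS; vc=[8,12,2]

MISSES = 4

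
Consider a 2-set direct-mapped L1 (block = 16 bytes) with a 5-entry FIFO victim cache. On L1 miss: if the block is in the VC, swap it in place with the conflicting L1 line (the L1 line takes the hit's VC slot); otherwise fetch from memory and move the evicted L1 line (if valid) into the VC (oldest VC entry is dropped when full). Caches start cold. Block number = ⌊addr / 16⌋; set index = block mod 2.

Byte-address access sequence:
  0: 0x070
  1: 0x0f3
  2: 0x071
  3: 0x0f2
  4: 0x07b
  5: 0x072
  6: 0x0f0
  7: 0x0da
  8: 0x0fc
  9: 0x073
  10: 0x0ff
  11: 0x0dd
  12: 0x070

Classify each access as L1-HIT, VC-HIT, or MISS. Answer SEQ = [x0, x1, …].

SEQ = [MISS, MISS, VC-HIT, VC-HIT, VC-HIT, L1-HIT, VC-HIT, MISS, VC-HIT, VC-HIT, VC-HIT, VC-HIT, VC-HIT]

#0 0x70→b7/s1 MISS; vc=[]
#1 0xf3→b15/s1 MISS; vc=[7]
#2 0x71→b7/s1 VC-HIT; vc=[15]
#3 0xf2→b15/s1 VC-HIT; vc=[7]
#4 0x7b→b7/s1 VC-HIT; vc=[15]
#5 0x72→b7/s1 L1-HIT; vc=[15]
#6 0xf0→b15/s1 VC-HIT; vc=[7]
#7 0xda→b13/s1 MISS; vc=[7,15]
#8 0xfc→b15/s1 VC-HIT; vc=[7,13]
#9 0x73→b7/s1 VC-HIT; vc=[15,13]
#10 0xff→b15/s1 VC-HIT; vc=[7,13]
#11 0xdd→b13/s1 VC-HIT; vc=[7,15]
#12 0x70→b7/s1 VC-HIT; vc=[13,15]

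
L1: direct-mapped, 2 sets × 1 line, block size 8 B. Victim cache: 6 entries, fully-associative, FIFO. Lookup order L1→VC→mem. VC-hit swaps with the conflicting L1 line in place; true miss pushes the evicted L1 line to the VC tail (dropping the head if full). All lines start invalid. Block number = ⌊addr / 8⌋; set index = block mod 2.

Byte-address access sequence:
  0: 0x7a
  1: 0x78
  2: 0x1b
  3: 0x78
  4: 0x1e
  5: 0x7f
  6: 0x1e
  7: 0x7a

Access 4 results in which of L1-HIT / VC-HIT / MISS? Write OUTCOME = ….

0: 0x7a (blk 15, set 1) → MISS  vc=[]
1: 0x78 (blk 15, set 1) → L1-HIT  vc=[]
2: 0x1b (blk 3, set 1) → MISS  vc=[15]
3: 0x78 (blk 15, set 1) → VC-HIT  vc=[3]
4: 0x1e (blk 3, set 1) → VC-HIT  vc=[15]
5: 0x7f (blk 15, set 1) → VC-HIT  vc=[3]
6: 0x1e (blk 3, set 1) → VC-HIT  vc=[15]
7: 0x7a (blk 15, set 1) → VC-HIT  vc=[3]

OUTCOME = VC-HIT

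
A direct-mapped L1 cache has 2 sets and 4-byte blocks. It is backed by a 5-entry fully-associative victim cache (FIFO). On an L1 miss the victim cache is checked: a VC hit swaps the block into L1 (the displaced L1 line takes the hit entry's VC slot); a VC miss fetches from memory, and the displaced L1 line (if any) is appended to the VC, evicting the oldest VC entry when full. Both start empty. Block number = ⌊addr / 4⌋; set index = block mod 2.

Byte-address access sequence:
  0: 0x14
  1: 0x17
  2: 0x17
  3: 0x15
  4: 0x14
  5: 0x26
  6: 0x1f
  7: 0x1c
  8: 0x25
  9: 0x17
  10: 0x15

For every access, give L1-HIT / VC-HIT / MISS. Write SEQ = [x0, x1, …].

SEQ = [MISS, L1-HIT, L1-HIT, L1-HIT, L1-HIT, MISS, MISS, L1-HIT, VC-HIT, VC-HIT, L1-HIT]

  [0] addr=0x14 blk=5 s=1: MISS | VC []
  [1] addr=0x17 blk=5 s=1: L1-HIT | VC []
  [2] addr=0x17 blk=5 s=1: L1-HIT | VC []
  [3] addr=0x15 blk=5 s=1: L1-HIT | VC []
  [4] addr=0x14 blk=5 s=1: L1-HIT | VC []
  [5] addr=0x26 blk=9 s=1: MISS | VC [5]
  [6] addr=0x1f blk=7 s=1: MISS | VC [5, 9]
  [7] addr=0x1c blk=7 s=1: L1-HIT | VC [5, 9]
  [8] addr=0x25 blk=9 s=1: VC-HIT | VC [5, 7]
  [9] addr=0x17 blk=5 s=1: VC-HIT | VC [9, 7]
  [10] addr=0x15 blk=5 s=1: L1-HIT | VC [9, 7]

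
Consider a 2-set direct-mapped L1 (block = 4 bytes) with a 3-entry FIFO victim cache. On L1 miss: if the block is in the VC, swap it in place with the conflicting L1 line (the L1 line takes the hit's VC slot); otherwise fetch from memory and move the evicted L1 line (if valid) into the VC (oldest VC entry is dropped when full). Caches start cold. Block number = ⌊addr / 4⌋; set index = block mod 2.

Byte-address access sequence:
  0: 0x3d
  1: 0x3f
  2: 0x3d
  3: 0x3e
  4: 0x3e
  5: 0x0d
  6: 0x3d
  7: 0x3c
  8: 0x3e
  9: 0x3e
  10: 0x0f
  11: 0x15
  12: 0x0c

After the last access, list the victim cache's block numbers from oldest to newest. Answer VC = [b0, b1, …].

#0 0x3d→b15/s1 MISS; vc=[]
#1 0x3f→b15/s1 L1-HIT; vc=[]
#2 0x3d→b15/s1 L1-HIT; vc=[]
#3 0x3e→b15/s1 L1-HIT; vc=[]
#4 0x3e→b15/s1 L1-HIT; vc=[]
#5 0xd→b3/s1 MISS; vc=[15]
#6 0x3d→b15/s1 VC-HIT; vc=[3]
#7 0x3c→b15/s1 L1-HIT; vc=[3]
#8 0x3e→b15/s1 L1-HIT; vc=[3]
#9 0x3e→b15/s1 L1-HIT; vc=[3]
#10 0xf→b3/s1 VC-HIT; vc=[15]
#11 0x15→b5/s1 MISS; vc=[15,3]
#12 0xc→b3/s1 VC-HIT; vc=[15,5]

VC = [15, 5]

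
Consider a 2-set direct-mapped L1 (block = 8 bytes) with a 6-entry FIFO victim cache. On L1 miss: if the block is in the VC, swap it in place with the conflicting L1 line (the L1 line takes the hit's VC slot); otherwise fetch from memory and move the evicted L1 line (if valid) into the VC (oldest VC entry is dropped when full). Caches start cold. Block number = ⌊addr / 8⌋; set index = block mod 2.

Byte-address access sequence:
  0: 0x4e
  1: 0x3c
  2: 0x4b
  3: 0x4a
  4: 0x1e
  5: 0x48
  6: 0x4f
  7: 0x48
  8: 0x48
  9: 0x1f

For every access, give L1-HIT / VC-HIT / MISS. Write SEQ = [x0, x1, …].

  [0] addr=0x4e blk=9 s=1: MISS | VC []
  [1] addr=0x3c blk=7 s=1: MISS | VC [9]
  [2] addr=0x4b blk=9 s=1: VC-HIT | VC [7]
  [3] addr=0x4a blk=9 s=1: L1-HIT | VC [7]
  [4] addr=0x1e blk=3 s=1: MISS | VC [7, 9]
  [5] addr=0x48 blk=9 s=1: VC-HIT | VC [7, 3]
  [6] addr=0x4f blk=9 s=1: L1-HIT | VC [7, 3]
  [7] addr=0x48 blk=9 s=1: L1-HIT | VC [7, 3]
  [8] addr=0x48 blk=9 s=1: L1-HIT | VC [7, 3]
  [9] addr=0x1f blk=3 s=1: VC-HIT | VC [7, 9]

SEQ = [MISS, MISS, VC-HIT, L1-HIT, MISS, VC-HIT, L1-HIT, L1-HIT, L1-HIT, VC-HIT]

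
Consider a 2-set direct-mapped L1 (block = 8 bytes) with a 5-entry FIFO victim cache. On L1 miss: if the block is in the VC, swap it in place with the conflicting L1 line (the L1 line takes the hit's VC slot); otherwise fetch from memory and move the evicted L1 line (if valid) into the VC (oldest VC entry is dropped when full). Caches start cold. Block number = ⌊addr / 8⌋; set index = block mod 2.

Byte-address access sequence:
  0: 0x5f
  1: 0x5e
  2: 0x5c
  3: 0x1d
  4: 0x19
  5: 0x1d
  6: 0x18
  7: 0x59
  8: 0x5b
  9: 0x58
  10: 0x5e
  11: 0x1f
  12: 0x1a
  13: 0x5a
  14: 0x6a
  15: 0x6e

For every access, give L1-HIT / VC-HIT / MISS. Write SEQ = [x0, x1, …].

0: 0x5f (blk 11, set 1) → MISS  vc=[]
1: 0x5e (blk 11, set 1) → L1-HIT  vc=[]
2: 0x5c (blk 11, set 1) → L1-HIT  vc=[]
3: 0x1d (blk 3, set 1) → MISS  vc=[11]
4: 0x19 (blk 3, set 1) → L1-HIT  vc=[11]
5: 0x1d (blk 3, set 1) → L1-HIT  vc=[11]
6: 0x18 (blk 3, set 1) → L1-HIT  vc=[11]
7: 0x59 (blk 11, set 1) → VC-HIT  vc=[3]
8: 0x5b (blk 11, set 1) → L1-HIT  vc=[3]
9: 0x58 (blk 11, set 1) → L1-HIT  vc=[3]
10: 0x5e (blk 11, set 1) → L1-HIT  vc=[3]
11: 0x1f (blk 3, set 1) → VC-HIT  vc=[11]
12: 0x1a (blk 3, set 1) → L1-HIT  vc=[11]
13: 0x5a (blk 11, set 1) → VC-HIT  vc=[3]
14: 0x6a (blk 13, set 1) → MISS  vc=[3, 11]
15: 0x6e (blk 13, set 1) → L1-HIT  vc=[3, 11]

SEQ = [MISS, L1-HIT, L1-HIT, MISS, L1-HIT, L1-HIT, L1-HIT, VC-HIT, L1-HIT, L1-HIT, L1-HIT, VC-HIT, L1-HIT, VC-HIT, MISS, L1-HIT]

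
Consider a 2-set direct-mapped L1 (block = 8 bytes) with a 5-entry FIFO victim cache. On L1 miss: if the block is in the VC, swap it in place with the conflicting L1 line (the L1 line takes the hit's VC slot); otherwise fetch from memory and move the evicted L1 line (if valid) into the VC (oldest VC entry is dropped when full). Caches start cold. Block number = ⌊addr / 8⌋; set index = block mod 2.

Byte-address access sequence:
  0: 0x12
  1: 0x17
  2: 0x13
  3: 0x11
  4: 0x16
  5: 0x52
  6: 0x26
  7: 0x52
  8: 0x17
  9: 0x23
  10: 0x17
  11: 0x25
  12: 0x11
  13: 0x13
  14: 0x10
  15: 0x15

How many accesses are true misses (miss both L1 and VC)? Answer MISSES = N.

MISSES = 3

#0 0x12→b2/s0 MISS; vc=[]
#1 0x17→b2/s0 L1-HIT; vc=[]
#2 0x13→b2/s0 L1-HIT; vc=[]
#3 0x11→b2/s0 L1-HIT; vc=[]
#4 0x16→b2/s0 L1-HIT; vc=[]
#5 0x52→b10/s0 MISS; vc=[2]
#6 0x26→b4/s0 MISS; vc=[2,10]
#7 0x52→b10/s0 VC-HIT; vc=[2,4]
#8 0x17→b2/s0 VC-HIT; vc=[10,4]
#9 0x23→b4/s0 VC-HIT; vc=[10,2]
#10 0x17→b2/s0 VC-HIT; vc=[10,4]
#11 0x25→b4/s0 VC-HIT; vc=[10,2]
#12 0x11→b2/s0 VC-HIT; vc=[10,4]
#13 0x13→b2/s0 L1-HIT; vc=[10,4]
#14 0x10→b2/s0 L1-HIT; vc=[10,4]
#15 0x15→b2/s0 L1-HIT; vc=[10,4]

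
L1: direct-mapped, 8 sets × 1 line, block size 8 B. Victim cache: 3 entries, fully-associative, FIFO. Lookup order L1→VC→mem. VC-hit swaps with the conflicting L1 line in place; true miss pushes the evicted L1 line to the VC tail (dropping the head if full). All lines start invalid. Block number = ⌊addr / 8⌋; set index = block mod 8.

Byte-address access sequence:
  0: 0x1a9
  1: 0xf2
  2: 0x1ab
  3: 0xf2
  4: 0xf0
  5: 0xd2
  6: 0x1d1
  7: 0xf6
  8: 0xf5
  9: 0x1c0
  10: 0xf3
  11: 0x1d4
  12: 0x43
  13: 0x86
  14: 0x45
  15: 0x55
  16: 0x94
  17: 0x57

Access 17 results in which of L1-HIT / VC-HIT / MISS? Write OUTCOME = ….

OUTCOME = VC-HIT

#0 0x1a9→b53/s5 MISS; vc=[]
#1 0xf2→b30/s6 MISS; vc=[]
#2 0x1ab→b53/s5 L1-HIT; vc=[]
#3 0xf2→b30/s6 L1-HIT; vc=[]
#4 0xf0→b30/s6 L1-HIT; vc=[]
#5 0xd2→b26/s2 MISS; vc=[]
#6 0x1d1→b58/s2 MISS; vc=[26]
#7 0xf6→b30/s6 L1-HIT; vc=[26]
#8 0xf5→b30/s6 L1-HIT; vc=[26]
#9 0x1c0→b56/s0 MISS; vc=[26]
#10 0xf3→b30/s6 L1-HIT; vc=[26]
#11 0x1d4→b58/s2 L1-HIT; vc=[26]
#12 0x43→b8/s0 MISS; vc=[26,56]
#13 0x86→b16/s0 MISS; vc=[26,56,8]
#14 0x45→b8/s0 VC-HIT; vc=[26,56,16]
#15 0x55→b10/s2 MISS; vc=[56,16,58]
#16 0x94→b18/s2 MISS; vc=[16,58,10]
#17 0x57→b10/s2 VC-HIT; vc=[16,58,18]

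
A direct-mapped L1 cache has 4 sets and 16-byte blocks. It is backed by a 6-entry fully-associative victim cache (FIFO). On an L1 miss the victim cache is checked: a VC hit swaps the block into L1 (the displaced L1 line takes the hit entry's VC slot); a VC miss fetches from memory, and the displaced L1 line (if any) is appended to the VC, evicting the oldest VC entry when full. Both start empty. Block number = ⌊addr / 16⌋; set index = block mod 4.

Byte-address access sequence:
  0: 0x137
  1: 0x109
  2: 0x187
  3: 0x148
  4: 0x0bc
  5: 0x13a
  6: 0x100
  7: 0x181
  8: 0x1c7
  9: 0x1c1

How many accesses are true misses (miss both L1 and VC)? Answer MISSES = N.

MISSES = 6

0: 0x137 (blk 19, set 3) → MISS  vc=[]
1: 0x109 (blk 16, set 0) → MISS  vc=[]
2: 0x187 (blk 24, set 0) → MISS  vc=[16]
3: 0x148 (blk 20, set 0) → MISS  vc=[16, 24]
4: 0xbc (blk 11, set 3) → MISS  vc=[16, 24, 19]
5: 0x13a (blk 19, set 3) → VC-HIT  vc=[16, 24, 11]
6: 0x100 (blk 16, set 0) → VC-HIT  vc=[20, 24, 11]
7: 0x181 (blk 24, set 0) → VC-HIT  vc=[20, 16, 11]
8: 0x1c7 (blk 28, set 0) → MISS  vc=[20, 16, 11, 24]
9: 0x1c1 (blk 28, set 0) → L1-HIT  vc=[20, 16, 11, 24]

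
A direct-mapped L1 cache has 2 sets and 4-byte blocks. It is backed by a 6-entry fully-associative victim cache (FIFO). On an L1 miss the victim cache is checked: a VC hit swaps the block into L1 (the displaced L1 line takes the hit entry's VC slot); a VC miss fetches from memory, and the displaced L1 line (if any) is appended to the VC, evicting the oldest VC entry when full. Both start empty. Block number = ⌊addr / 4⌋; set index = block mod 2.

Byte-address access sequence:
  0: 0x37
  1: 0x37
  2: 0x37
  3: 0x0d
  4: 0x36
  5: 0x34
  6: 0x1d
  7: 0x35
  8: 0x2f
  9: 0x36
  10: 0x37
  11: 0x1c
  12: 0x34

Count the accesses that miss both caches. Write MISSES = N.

MISSES = 4

#0 0x37→b13/s1 MISS; vc=[]
#1 0x37→b13/s1 L1-HIT; vc=[]
#2 0x37→b13/s1 L1-HIT; vc=[]
#3 0xd→b3/s1 MISS; vc=[13]
#4 0x36→b13/s1 VC-HIT; vc=[3]
#5 0x34→b13/s1 L1-HIT; vc=[3]
#6 0x1d→b7/s1 MISS; vc=[3,13]
#7 0x35→b13/s1 VC-HIT; vc=[3,7]
#8 0x2f→b11/s1 MISS; vc=[3,7,13]
#9 0x36→b13/s1 VC-HIT; vc=[3,7,11]
#10 0x37→b13/s1 L1-HIT; vc=[3,7,11]
#11 0x1c→b7/s1 VC-HIT; vc=[3,13,11]
#12 0x34→b13/s1 VC-HIT; vc=[3,7,11]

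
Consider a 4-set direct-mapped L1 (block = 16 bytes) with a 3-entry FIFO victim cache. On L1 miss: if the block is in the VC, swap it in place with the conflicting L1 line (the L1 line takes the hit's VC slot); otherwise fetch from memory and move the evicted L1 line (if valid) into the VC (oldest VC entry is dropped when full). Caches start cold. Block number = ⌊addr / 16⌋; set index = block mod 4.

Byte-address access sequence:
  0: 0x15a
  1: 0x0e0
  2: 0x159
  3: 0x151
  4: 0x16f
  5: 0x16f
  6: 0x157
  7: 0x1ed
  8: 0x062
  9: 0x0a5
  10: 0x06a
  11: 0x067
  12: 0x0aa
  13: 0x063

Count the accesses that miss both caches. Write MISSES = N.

MISSES = 6

0: 0x15a (blk 21, set 1) → MISS  vc=[]
1: 0xe0 (blk 14, set 2) → MISS  vc=[]
2: 0x159 (blk 21, set 1) → L1-HIT  vc=[]
3: 0x151 (blk 21, set 1) → L1-HIT  vc=[]
4: 0x16f (blk 22, set 2) → MISS  vc=[14]
5: 0x16f (blk 22, set 2) → L1-HIT  vc=[14]
6: 0x157 (blk 21, set 1) → L1-HIT  vc=[14]
7: 0x1ed (blk 30, set 2) → MISS  vc=[14, 22]
8: 0x62 (blk 6, set 2) → MISS  vc=[14, 22, 30]
9: 0xa5 (blk 10, set 2) → MISS  vc=[22, 30, 6]
10: 0x6a (blk 6, set 2) → VC-HIT  vc=[22, 30, 10]
11: 0x67 (blk 6, set 2) → L1-HIT  vc=[22, 30, 10]
12: 0xaa (blk 10, set 2) → VC-HIT  vc=[22, 30, 6]
13: 0x63 (blk 6, set 2) → VC-HIT  vc=[22, 30, 10]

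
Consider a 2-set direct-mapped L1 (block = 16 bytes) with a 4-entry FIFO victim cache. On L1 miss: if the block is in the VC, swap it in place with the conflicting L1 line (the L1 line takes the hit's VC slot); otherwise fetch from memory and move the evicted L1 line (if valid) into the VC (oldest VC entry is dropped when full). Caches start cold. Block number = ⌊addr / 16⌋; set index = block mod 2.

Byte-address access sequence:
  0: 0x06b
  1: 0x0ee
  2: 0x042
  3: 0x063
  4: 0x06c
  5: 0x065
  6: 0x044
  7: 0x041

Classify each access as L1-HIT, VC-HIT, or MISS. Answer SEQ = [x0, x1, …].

0: 0x6b (blk 6, set 0) → MISS  vc=[]
1: 0xee (blk 14, set 0) → MISS  vc=[6]
2: 0x42 (blk 4, set 0) → MISS  vc=[6, 14]
3: 0x63 (blk 6, set 0) → VC-HIT  vc=[4, 14]
4: 0x6c (blk 6, set 0) → L1-HIT  vc=[4, 14]
5: 0x65 (blk 6, set 0) → L1-HIT  vc=[4, 14]
6: 0x44 (blk 4, set 0) → VC-HIT  vc=[6, 14]
7: 0x41 (blk 4, set 0) → L1-HIT  vc=[6, 14]

SEQ = [MISS, MISS, MISS, VC-HIT, L1-HIT, L1-HIT, VC-HIT, L1-HIT]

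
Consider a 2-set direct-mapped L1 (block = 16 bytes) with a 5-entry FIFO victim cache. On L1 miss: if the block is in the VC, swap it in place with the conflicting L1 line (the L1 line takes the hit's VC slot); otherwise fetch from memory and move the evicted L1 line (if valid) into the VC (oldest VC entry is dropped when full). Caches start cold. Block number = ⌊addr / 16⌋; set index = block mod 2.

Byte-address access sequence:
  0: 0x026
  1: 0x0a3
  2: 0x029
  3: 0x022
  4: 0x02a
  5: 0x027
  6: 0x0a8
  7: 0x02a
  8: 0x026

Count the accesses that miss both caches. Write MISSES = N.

MISSES = 2

0: 0x26 (blk 2, set 0) → MISS  vc=[]
1: 0xa3 (blk 10, set 0) → MISS  vc=[2]
2: 0x29 (blk 2, set 0) → VC-HIT  vc=[10]
3: 0x22 (blk 2, set 0) → L1-HIT  vc=[10]
4: 0x2a (blk 2, set 0) → L1-HIT  vc=[10]
5: 0x27 (blk 2, set 0) → L1-HIT  vc=[10]
6: 0xa8 (blk 10, set 0) → VC-HIT  vc=[2]
7: 0x2a (blk 2, set 0) → VC-HIT  vc=[10]
8: 0x26 (blk 2, set 0) → L1-HIT  vc=[10]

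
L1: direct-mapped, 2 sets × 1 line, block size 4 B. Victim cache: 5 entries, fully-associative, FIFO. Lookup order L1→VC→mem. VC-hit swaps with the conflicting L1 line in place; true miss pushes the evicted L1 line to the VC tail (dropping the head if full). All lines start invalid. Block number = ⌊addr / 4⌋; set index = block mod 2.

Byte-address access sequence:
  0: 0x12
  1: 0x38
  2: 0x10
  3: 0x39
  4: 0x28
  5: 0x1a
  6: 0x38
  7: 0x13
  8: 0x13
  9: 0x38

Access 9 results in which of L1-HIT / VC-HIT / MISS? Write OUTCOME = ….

  [0] addr=0x12 blk=4 s=0: MISS | VC []
  [1] addr=0x38 blk=14 s=0: MISS | VC [4]
  [2] addr=0x10 blk=4 s=0: VC-HIT | VC [14]
  [3] addr=0x39 blk=14 s=0: VC-HIT | VC [4]
  [4] addr=0x28 blk=10 s=0: MISS | VC [4, 14]
  [5] addr=0x1a blk=6 s=0: MISS | VC [4, 14, 10]
  [6] addr=0x38 blk=14 s=0: VC-HIT | VC [4, 6, 10]
  [7] addr=0x13 blk=4 s=0: VC-HIT | VC [14, 6, 10]
  [8] addr=0x13 blk=4 s=0: L1-HIT | VC [14, 6, 10]
  [9] addr=0x38 blk=14 s=0: VC-HIT | VC [4, 6, 10]

OUTCOME = VC-HIT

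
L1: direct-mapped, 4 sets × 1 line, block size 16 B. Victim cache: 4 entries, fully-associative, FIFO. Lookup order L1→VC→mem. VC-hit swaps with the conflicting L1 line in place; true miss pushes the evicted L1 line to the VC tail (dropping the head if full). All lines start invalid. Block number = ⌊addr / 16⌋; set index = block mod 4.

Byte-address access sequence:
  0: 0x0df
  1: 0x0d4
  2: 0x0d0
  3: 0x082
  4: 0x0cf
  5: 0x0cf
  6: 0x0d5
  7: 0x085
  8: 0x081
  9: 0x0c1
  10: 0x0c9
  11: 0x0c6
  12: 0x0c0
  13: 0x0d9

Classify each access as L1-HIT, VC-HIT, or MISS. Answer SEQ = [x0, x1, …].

  [0] addr=0xdf blk=13 s=1: MISS | VC []
  [1] addr=0xd4 blk=13 s=1: L1-HIT | VC []
  [2] addr=0xd0 blk=13 s=1: L1-HIT | VC []
  [3] addr=0x82 blk=8 s=0: MISS | VC []
  [4] addr=0xcf blk=12 s=0: MISS | VC [8]
  [5] addr=0xcf blk=12 s=0: L1-HIT | VC [8]
  [6] addr=0xd5 blk=13 s=1: L1-HIT | VC [8]
  [7] addr=0x85 blk=8 s=0: VC-HIT | VC [12]
  [8] addr=0x81 blk=8 s=0: L1-HIT | VC [12]
  [9] addr=0xc1 blk=12 s=0: VC-HIT | VC [8]
  [10] addr=0xc9 blk=12 s=0: L1-HIT | VC [8]
  [11] addr=0xc6 blk=12 s=0: L1-HIT | VC [8]
  [12] addr=0xc0 blk=12 s=0: L1-HIT | VC [8]
  [13] addr=0xd9 blk=13 s=1: L1-HIT | VC [8]

SEQ = [MISS, L1-HIT, L1-HIT, MISS, MISS, L1-HIT, L1-HIT, VC-HIT, L1-HIT, VC-HIT, L1-HIT, L1-HIT, L1-HIT, L1-HIT]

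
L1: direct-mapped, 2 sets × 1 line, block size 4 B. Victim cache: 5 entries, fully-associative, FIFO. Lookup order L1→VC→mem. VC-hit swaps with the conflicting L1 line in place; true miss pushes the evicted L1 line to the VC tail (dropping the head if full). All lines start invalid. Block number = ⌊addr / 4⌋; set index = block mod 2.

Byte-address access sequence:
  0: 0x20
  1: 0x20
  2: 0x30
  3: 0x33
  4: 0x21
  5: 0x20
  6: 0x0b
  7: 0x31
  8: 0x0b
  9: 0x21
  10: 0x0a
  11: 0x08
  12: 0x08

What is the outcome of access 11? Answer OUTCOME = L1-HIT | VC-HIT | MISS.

  [0] addr=0x20 blk=8 s=0: MISS | VC []
  [1] addr=0x20 blk=8 s=0: L1-HIT | VC []
  [2] addr=0x30 blk=12 s=0: MISS | VC [8]
  [3] addr=0x33 blk=12 s=0: L1-HIT | VC [8]
  [4] addr=0x21 blk=8 s=0: VC-HIT | VC [12]
  [5] addr=0x20 blk=8 s=0: L1-HIT | VC [12]
  [6] addr=0xb blk=2 s=0: MISS | VC [12, 8]
  [7] addr=0x31 blk=12 s=0: VC-HIT | VC [2, 8]
  [8] addr=0xb blk=2 s=0: VC-HIT | VC [12, 8]
  [9] addr=0x21 blk=8 s=0: VC-HIT | VC [12, 2]
  [10] addr=0xa blk=2 s=0: VC-HIT | VC [12, 8]
  [11] addr=0x8 blk=2 s=0: L1-HIT | VC [12, 8]
  [12] addr=0x8 blk=2 s=0: L1-HIT | VC [12, 8]

OUTCOME = L1-HIT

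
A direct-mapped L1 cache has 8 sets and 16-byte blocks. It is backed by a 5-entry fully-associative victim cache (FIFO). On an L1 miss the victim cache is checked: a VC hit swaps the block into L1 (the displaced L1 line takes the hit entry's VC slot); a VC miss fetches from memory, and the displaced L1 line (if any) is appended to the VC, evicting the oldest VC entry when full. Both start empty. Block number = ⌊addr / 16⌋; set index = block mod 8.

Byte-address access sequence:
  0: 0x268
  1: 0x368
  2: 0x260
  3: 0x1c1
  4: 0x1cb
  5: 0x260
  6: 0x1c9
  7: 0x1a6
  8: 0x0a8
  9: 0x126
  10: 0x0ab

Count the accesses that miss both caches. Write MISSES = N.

#0 0x268→b38/s6 MISS; vc=[]
#1 0x368→b54/s6 MISS; vc=[38]
#2 0x260→b38/s6 VC-HIT; vc=[54]
#3 0x1c1→b28/s4 MISS; vc=[54]
#4 0x1cb→b28/s4 L1-HIT; vc=[54]
#5 0x260→b38/s6 L1-HIT; vc=[54]
#6 0x1c9→b28/s4 L1-HIT; vc=[54]
#7 0x1a6→b26/s2 MISS; vc=[54]
#8 0xa8→b10/s2 MISS; vc=[54,26]
#9 0x126→b18/s2 MISS; vc=[54,26,10]
#10 0xab→b10/s2 VC-HIT; vc=[54,26,18]

MISSES = 6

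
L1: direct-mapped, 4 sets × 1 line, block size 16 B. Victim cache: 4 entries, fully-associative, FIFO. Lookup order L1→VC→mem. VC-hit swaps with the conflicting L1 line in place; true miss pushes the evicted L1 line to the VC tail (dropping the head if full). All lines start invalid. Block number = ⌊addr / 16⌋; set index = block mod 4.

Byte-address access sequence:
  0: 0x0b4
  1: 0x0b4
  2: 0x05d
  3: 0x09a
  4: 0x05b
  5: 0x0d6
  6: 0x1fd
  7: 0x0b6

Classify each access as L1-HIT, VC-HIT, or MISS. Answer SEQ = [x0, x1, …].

#0 0xb4→b11/s3 MISS; vc=[]
#1 0xb4→b11/s3 L1-HIT; vc=[]
#2 0x5d→b5/s1 MISS; vc=[]
#3 0x9a→b9/s1 MISS; vc=[5]
#4 0x5b→b5/s1 VC-HIT; vc=[9]
#5 0xd6→b13/s1 MISS; vc=[9,5]
#6 0x1fd→b31/s3 MISS; vc=[9,5,11]
#7 0xb6→b11/s3 VC-HIT; vc=[9,5,31]

SEQ = [MISS, L1-HIT, MISS, MISS, VC-HIT, MISS, MISS, VC-HIT]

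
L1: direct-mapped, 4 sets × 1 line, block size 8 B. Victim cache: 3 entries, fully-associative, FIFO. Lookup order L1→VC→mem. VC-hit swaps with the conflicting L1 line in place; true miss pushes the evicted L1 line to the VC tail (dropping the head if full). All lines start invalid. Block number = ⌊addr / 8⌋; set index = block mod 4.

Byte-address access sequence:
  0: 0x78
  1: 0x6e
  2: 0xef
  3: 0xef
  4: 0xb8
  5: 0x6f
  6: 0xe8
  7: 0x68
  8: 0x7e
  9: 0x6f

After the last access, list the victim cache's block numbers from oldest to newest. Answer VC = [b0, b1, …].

VC = [29, 23]

0: 0x78 (blk 15, set 3) → MISS  vc=[]
1: 0x6e (blk 13, set 1) → MISS  vc=[]
2: 0xef (blk 29, set 1) → MISS  vc=[13]
3: 0xef (blk 29, set 1) → L1-HIT  vc=[13]
4: 0xb8 (blk 23, set 3) → MISS  vc=[13, 15]
5: 0x6f (blk 13, set 1) → VC-HIT  vc=[29, 15]
6: 0xe8 (blk 29, set 1) → VC-HIT  vc=[13, 15]
7: 0x68 (blk 13, set 1) → VC-HIT  vc=[29, 15]
8: 0x7e (blk 15, set 3) → VC-HIT  vc=[29, 23]
9: 0x6f (blk 13, set 1) → L1-HIT  vc=[29, 23]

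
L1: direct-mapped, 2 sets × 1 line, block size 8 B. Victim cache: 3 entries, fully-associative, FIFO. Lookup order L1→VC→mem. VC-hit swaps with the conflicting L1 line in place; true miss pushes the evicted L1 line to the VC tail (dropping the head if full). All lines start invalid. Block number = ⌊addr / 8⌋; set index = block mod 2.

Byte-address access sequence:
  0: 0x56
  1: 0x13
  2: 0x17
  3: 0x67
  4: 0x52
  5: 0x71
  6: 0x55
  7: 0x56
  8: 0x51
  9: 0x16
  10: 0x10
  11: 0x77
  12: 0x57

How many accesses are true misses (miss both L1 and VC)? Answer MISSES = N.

MISSES = 4

  [0] addr=0x56 blk=10 s=0: MISS | VC []
  [1] addr=0x13 blk=2 s=0: MISS | VC [10]
  [2] addr=0x17 blk=2 s=0: L1-HIT | VC [10]
  [3] addr=0x67 blk=12 s=0: MISS | VC [10, 2]
  [4] addr=0x52 blk=10 s=0: VC-HIT | VC [12, 2]
  [5] addr=0x71 blk=14 s=0: MISS | VC [12, 2, 10]
  [6] addr=0x55 blk=10 s=0: VC-HIT | VC [12, 2, 14]
  [7] addr=0x56 blk=10 s=0: L1-HIT | VC [12, 2, 14]
  [8] addr=0x51 blk=10 s=0: L1-HIT | VC [12, 2, 14]
  [9] addr=0x16 blk=2 s=0: VC-HIT | VC [12, 10, 14]
  [10] addr=0x10 blk=2 s=0: L1-HIT | VC [12, 10, 14]
  [11] addr=0x77 blk=14 s=0: VC-HIT | VC [12, 10, 2]
  [12] addr=0x57 blk=10 s=0: VC-HIT | VC [12, 14, 2]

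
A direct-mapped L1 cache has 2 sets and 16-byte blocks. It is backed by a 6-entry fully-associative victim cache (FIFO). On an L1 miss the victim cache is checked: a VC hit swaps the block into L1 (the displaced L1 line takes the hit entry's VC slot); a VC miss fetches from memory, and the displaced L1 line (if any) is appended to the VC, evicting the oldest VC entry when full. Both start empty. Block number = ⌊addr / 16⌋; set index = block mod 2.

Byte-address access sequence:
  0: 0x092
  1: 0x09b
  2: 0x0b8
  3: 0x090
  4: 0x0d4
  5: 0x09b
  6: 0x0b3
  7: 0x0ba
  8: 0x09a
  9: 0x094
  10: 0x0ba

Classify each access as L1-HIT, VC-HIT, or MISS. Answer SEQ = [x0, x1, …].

#0 0x92→b9/s1 MISS; vc=[]
#1 0x9b→b9/s1 L1-HIT; vc=[]
#2 0xb8→b11/s1 MISS; vc=[9]
#3 0x90→b9/s1 VC-HIT; vc=[11]
#4 0xd4→b13/s1 MISS; vc=[11,9]
#5 0x9b→b9/s1 VC-HIT; vc=[11,13]
#6 0xb3→b11/s1 VC-HIT; vc=[9,13]
#7 0xba→b11/s1 L1-HIT; vc=[9,13]
#8 0x9a→b9/s1 VC-HIT; vc=[11,13]
#9 0x94→b9/s1 L1-HIT; vc=[11,13]
#10 0xba→b11/s1 VC-HIT; vc=[9,13]

SEQ = [MISS, L1-HIT, MISS, VC-HIT, MISS, VC-HIT, VC-HIT, L1-HIT, VC-HIT, L1-HIT, VC-HIT]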